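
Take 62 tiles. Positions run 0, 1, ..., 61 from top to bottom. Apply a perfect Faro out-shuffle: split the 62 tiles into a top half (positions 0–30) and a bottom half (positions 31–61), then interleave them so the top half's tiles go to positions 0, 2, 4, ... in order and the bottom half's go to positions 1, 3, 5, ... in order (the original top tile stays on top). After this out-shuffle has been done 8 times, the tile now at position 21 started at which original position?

17

Work backwards from position 21, undoing one out-shuffle at a time:
21 ← 41 ← 51 ← 56 ← 28 ← 14 ← 7 ← 34 ← 17
So the tile now at position 21 started at position 17.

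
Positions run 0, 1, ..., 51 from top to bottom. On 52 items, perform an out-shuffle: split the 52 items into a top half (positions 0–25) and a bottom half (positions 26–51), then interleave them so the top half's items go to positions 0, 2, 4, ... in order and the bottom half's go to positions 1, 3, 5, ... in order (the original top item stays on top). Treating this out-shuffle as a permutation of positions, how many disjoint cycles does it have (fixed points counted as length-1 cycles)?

9

Trace each unvisited position around until it returns:
(0) (1 2 4 8 16 32 13 26) (3 6 12 24 48 45 39 27) (5 10 20 40 29 7 14 28) (9 18 36 21 42 33 15 30) (11 22 44 37 23 46 41 31) (17 34) (19 38 25 50 49 47 43 35) ... plus 1 more
9 cycles in total.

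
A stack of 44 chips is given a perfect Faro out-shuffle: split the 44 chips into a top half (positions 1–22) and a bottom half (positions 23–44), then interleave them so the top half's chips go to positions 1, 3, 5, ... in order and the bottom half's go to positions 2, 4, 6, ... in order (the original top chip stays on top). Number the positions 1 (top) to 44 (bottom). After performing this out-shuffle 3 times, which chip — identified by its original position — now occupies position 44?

Work backwards from position 44, undoing one out-shuffle at a time:
44 ← 44 ← 44 ← 44
So the chip now at position 44 started at position 44.

44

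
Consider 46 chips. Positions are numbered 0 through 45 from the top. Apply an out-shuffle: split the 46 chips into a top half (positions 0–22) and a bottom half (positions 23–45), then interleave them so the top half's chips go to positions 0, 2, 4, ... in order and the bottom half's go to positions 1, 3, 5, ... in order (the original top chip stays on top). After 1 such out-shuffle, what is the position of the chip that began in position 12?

24

Track the chip's position through each out-shuffle:
12 → 24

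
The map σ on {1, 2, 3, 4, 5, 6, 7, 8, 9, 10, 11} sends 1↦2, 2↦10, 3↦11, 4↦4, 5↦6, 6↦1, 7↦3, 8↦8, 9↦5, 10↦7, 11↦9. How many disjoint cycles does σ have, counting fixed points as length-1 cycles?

3

Cycle decomposition: (1 2 10 7 3 11 9 5 6) (4) (8).
3 cycles.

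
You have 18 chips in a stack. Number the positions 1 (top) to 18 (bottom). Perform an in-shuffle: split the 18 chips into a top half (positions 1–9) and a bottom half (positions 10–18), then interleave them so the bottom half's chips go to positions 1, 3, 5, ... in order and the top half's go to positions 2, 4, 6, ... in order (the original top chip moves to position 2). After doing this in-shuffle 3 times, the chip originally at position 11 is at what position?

12

Track the chip's position through each in-shuffle:
11 → 3 → 6 → 12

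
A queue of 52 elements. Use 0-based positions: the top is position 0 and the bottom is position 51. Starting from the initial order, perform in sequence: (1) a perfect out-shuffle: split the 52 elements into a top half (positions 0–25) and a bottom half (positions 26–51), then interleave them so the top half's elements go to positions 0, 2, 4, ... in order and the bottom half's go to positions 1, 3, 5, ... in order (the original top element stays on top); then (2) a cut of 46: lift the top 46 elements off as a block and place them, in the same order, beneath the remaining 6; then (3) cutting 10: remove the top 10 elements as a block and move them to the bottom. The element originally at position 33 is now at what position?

11

Track the element from position 33 forward through each operation:
  after op 1 (out-shuffle): 33 → 15
  after op 2 (cut 46): 15 → 21
  after op 3 (cut 10): 21 → 11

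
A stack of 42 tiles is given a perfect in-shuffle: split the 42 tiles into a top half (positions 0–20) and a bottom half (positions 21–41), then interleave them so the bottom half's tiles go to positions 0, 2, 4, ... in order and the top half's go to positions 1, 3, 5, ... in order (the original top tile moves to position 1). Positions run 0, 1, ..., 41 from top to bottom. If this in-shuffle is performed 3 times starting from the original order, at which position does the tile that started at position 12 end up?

Track the tile's position through each in-shuffle:
12 → 25 → 8 → 17

17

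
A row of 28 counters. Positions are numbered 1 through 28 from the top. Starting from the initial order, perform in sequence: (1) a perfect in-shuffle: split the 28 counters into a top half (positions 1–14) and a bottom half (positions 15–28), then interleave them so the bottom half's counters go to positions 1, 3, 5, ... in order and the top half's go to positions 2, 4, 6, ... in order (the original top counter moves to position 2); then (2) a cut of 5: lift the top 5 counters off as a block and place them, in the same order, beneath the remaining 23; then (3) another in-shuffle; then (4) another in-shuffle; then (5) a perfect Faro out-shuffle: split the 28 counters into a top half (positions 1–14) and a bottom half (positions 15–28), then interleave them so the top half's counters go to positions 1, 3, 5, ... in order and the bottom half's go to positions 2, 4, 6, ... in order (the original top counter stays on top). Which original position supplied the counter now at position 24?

13

Undo the operations in reverse order, starting from position 24:
  undo op 5 (out-shuffle, from bottom half): 24 ← 26
  undo op 4 (in-shuffle, from top half): 26 ← 13
  undo op 3 (in-shuffle, from bottom half): 13 ← 21
  undo op 2 (cut 5): 21 ← 26
  undo op 1 (in-shuffle, from top half): 26 ← 13
So the counter at position 24 came from original position 13.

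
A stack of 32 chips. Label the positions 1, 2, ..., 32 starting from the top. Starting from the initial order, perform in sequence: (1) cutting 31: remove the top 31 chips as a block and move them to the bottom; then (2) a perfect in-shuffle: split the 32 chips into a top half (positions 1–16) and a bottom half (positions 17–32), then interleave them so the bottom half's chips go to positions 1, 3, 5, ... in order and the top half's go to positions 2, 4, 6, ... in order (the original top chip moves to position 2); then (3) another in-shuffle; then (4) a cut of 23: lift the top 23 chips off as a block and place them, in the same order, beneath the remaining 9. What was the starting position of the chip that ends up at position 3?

Undo the operations in reverse order, starting from position 3:
  undo op 4 (cut 23): 3 ← 26
  undo op 3 (in-shuffle, from top half): 26 ← 13
  undo op 2 (in-shuffle, from bottom half): 13 ← 23
  undo op 1 (cut 31): 23 ← 22
So the chip at position 3 came from original position 22.

22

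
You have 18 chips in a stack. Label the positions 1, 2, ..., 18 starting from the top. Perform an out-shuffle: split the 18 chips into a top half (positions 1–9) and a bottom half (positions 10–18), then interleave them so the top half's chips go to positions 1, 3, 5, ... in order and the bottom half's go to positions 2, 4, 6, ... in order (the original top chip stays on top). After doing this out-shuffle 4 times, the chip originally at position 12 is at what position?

Track the chip's position through each out-shuffle:
12 → 6 → 11 → 4 → 7

7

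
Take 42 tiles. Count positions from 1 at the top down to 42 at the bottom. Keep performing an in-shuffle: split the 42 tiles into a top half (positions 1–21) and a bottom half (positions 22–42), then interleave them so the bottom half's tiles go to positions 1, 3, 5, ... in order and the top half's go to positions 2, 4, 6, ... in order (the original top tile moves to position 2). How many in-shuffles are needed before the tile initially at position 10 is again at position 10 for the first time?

Follow position 10 under repeated in-shuffles:
10 → 20 → 40 → 37 → 31 → 19 → 38 → 33 → 23 → 3 → 6 → 12 → 24 → 5 → 10
It first returns after 14 in-shuffles.

14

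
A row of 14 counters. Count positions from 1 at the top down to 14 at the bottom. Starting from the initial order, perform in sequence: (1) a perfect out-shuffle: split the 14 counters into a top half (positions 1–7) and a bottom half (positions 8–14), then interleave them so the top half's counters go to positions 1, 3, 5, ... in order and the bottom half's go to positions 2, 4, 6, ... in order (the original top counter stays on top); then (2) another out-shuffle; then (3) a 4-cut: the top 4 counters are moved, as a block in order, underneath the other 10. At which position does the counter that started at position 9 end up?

Track the counter from position 9 forward through each operation:
  after op 1 (out-shuffle): 9 → 4
  after op 2 (out-shuffle): 4 → 7
  after op 3 (cut 4): 7 → 3

3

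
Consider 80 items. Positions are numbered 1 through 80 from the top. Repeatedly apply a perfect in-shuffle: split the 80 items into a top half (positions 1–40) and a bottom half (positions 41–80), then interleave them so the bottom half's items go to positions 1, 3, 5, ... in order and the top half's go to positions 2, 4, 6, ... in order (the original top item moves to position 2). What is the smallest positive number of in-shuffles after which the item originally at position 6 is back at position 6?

18

Follow position 6 under repeated in-shuffles:
6 → 12 → 24 → 48 → 15 → 30 → 60 → 39 → 78 → 75 → 69 → 57 → 33 → 66 → 51 → 21 → 42 → 3 → 6
It first returns after 18 in-shuffles.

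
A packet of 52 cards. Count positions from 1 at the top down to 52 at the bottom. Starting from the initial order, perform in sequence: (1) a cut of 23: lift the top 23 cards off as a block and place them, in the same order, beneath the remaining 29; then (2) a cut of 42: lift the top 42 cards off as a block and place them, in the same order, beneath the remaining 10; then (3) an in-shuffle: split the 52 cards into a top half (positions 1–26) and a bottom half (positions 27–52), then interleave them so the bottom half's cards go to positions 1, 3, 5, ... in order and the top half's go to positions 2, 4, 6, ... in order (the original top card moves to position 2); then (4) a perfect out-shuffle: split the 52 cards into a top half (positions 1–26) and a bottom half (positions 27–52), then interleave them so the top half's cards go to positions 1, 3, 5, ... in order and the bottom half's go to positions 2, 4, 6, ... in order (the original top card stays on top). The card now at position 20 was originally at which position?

Undo the operations in reverse order, starting from position 20:
  undo op 4 (out-shuffle, from bottom half): 20 ← 36
  undo op 3 (in-shuffle, from top half): 36 ← 18
  undo op 2 (cut 42): 18 ← 8
  undo op 1 (cut 23): 8 ← 31
So the card at position 20 came from original position 31.

31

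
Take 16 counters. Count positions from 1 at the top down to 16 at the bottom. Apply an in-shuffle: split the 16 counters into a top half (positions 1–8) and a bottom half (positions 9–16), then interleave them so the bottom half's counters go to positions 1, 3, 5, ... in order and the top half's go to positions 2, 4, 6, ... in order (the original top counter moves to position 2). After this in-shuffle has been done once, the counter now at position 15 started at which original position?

16

Work backwards from position 15, undoing one in-shuffle at a time:
15 ← 16
So the counter now at position 15 started at position 16.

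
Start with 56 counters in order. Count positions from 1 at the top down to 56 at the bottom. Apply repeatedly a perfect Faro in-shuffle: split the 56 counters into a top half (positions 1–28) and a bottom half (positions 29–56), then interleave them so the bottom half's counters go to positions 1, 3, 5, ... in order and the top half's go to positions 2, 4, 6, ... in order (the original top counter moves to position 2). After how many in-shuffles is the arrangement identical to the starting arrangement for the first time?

18

The in-shuffle permutes the 56 positions with cycle lengths [2, 18, 18, 18].
Every counter is home exactly when every cycle has completed a whole number of laps, i.e. after lcm(2, 18) = 18 in-shuffles.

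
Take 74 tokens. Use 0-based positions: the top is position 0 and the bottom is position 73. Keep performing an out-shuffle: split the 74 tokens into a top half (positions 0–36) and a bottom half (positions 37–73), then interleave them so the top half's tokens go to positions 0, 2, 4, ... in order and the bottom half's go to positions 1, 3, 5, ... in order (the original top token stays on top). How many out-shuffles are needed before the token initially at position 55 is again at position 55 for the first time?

Follow position 55 under repeated out-shuffles:
55 → 37 → 1 → 2 → 4 → 8 → 16 → 32 → 64 → 55
It first returns after 9 out-shuffles.

9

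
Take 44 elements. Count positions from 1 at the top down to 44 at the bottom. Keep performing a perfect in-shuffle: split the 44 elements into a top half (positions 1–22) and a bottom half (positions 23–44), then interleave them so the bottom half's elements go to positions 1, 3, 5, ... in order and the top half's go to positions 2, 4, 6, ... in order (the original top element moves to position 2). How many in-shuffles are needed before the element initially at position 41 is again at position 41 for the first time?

12

Follow position 41 under repeated in-shuffles:
41 → 37 → 29 → 13 → 26 → 7 → 14 → 28 → 11 → 22 → 44 → 43 → 41
It first returns after 12 in-shuffles.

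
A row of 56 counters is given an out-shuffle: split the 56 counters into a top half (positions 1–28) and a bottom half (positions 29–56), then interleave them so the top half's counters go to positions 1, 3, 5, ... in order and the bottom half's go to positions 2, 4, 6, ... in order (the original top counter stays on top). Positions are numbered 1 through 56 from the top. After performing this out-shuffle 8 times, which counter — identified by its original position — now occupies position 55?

30

Work backwards from position 55, undoing one out-shuffle at a time:
55 ← 28 ← 42 ← 49 ← 25 ← 13 ← 7 ← 4 ← 30
So the counter now at position 55 started at position 30.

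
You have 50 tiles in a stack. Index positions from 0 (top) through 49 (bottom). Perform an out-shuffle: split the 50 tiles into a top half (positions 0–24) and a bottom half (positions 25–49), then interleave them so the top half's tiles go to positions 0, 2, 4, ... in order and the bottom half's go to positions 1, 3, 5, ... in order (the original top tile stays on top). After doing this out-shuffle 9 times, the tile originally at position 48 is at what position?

Track the tile's position through each out-shuffle:
48 → 47 → 45 → 41 → 33 → 17 → 34 → 19 → 38 → 27

27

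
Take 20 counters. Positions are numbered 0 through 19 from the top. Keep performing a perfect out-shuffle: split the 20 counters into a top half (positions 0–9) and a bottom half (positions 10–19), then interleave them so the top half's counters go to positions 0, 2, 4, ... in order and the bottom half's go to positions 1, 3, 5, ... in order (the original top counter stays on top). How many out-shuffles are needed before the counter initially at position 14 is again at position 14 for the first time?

Follow position 14 under repeated out-shuffles:
14 → 9 → 18 → 17 → 15 → 11 → 3 → 6 → 12 → 5 → 10 → 1 → 2 → 4 → 8 → 16 → 13 → 7 → 14
It first returns after 18 out-shuffles.

18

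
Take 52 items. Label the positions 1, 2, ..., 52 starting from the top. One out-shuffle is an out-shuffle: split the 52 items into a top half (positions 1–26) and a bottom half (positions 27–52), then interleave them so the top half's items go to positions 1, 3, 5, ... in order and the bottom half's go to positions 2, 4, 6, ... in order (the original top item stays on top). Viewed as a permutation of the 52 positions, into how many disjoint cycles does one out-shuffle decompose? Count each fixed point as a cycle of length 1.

9

Trace each unvisited position around until it returns:
(1) (2 3 5 9 17 33 14 27) (4 7 13 25 49 46 40 28) (6 11 21 41 30 8 15 29) (10 19 37 22 43 34 16 31) (12 23 45 38 24 47 42 32) (18 35) (20 39 26 51 50 48 44 36) ... plus 1 more
9 cycles in total.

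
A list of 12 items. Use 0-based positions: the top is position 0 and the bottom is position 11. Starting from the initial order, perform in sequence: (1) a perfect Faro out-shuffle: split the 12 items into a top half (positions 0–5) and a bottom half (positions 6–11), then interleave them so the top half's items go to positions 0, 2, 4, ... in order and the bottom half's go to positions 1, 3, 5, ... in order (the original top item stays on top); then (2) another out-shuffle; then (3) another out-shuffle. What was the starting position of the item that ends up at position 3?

10

Undo the operations in reverse order, starting from position 3:
  undo op 3 (out-shuffle, from bottom half): 3 ← 7
  undo op 2 (out-shuffle, from bottom half): 7 ← 9
  undo op 1 (out-shuffle, from bottom half): 9 ← 10
So the item at position 3 came from original position 10.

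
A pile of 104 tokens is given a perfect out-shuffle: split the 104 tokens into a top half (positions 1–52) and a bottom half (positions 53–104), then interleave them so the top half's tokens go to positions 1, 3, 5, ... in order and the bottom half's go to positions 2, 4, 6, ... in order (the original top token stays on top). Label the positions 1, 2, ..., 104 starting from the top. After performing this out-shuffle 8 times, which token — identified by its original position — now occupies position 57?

Work backwards from position 57, undoing one out-shuffle at a time:
57 ← 29 ← 15 ← 8 ← 56 ← 80 ← 92 ← 98 ← 101
So the token now at position 57 started at position 101.

101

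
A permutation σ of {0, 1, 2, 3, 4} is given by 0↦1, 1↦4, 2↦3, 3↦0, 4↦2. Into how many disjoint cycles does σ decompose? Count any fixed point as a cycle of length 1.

Cycle decomposition: (0 1 4 2 3).
1 cycle.

1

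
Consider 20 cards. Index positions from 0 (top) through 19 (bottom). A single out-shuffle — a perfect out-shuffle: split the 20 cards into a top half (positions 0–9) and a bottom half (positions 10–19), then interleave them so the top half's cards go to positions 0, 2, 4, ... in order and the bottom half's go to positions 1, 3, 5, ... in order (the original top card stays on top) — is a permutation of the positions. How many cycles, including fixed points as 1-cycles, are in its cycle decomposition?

Trace each unvisited position around until it returns:
(0) (1 2 4 8 16 13 ... len 18) (19)
3 cycles in total.

3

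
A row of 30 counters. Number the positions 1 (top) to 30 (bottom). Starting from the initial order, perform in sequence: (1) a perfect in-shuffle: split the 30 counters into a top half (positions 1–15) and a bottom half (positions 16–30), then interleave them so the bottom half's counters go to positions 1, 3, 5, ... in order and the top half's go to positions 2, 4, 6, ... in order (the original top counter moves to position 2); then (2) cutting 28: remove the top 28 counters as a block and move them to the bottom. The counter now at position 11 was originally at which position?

Undo the operations in reverse order, starting from position 11:
  undo op 2 (cut 28): 11 ← 9
  undo op 1 (in-shuffle, from bottom half): 9 ← 20
So the counter at position 11 came from original position 20.

20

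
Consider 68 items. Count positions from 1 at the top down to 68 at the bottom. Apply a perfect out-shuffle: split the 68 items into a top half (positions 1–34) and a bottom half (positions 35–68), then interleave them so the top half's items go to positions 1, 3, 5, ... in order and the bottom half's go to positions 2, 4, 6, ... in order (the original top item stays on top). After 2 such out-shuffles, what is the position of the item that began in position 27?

Track the item's position through each out-shuffle:
27 → 53 → 38

38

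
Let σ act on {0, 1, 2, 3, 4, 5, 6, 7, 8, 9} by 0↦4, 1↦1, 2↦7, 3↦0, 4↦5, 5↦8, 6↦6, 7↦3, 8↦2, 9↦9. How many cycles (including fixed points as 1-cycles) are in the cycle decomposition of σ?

Cycle decomposition: (0 4 5 8 2 7 3) (1) (6) (9).
4 cycles.

4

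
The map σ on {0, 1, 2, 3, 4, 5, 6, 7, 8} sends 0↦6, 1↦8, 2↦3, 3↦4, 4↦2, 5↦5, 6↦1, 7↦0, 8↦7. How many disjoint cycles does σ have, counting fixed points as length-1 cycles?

Cycle decomposition: (0 6 1 8 7) (2 3 4) (5).
3 cycles.

3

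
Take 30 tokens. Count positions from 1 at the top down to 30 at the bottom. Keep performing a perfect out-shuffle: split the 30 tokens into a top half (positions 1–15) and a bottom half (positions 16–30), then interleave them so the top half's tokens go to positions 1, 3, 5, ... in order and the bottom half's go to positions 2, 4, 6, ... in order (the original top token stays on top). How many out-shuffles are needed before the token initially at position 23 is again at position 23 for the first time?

Follow position 23 under repeated out-shuffles:
23 → 16 → 2 → 3 → 5 → 9 → 17 → 4 → ... → 23 (length 28)
It first returns after 28 out-shuffles.

28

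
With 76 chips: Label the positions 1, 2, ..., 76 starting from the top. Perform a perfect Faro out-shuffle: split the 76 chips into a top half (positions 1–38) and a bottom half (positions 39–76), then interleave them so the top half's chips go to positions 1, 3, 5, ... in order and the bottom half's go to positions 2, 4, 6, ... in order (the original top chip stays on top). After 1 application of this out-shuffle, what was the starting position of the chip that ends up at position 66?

71

Work backwards from position 66, undoing one out-shuffle at a time:
66 ← 71
So the chip now at position 66 started at position 71.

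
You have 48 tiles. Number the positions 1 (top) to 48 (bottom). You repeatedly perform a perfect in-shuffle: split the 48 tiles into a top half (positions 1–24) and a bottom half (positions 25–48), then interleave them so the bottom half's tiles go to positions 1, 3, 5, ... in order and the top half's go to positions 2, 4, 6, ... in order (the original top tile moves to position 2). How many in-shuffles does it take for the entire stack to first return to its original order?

21

The in-shuffle permutes the 48 positions with cycle lengths [3, 3, 21, 21].
Every tile is home exactly when every cycle has completed a whole number of laps, i.e. after lcm(3, 21) = 21 in-shuffles.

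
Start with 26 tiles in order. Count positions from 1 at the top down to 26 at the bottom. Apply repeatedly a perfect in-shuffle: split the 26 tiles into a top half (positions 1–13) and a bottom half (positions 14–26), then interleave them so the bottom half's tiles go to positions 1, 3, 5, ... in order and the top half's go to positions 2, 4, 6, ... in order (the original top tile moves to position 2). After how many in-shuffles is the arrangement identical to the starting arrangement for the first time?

18

The in-shuffle permutes the 26 positions with cycle lengths [2, 6, 18].
Every tile is home exactly when every cycle has completed a whole number of laps, i.e. after lcm(2, 6, 18) = 18 in-shuffles.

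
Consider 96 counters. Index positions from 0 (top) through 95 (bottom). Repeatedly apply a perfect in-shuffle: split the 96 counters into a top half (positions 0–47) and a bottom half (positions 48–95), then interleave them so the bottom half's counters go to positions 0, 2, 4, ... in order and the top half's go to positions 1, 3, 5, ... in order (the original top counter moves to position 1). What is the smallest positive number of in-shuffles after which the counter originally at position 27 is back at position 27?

Follow position 27 under repeated in-shuffles:
27 → 55 → 14 → 29 → 59 → 22 → 45 → 91 → ... → 27 (length 48)
It first returns after 48 in-shuffles.

48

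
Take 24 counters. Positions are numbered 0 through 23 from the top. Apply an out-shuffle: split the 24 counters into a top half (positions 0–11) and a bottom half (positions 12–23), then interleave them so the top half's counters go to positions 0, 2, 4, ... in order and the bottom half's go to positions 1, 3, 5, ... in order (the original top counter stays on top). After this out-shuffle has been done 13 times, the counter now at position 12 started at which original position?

Work backwards from position 12, undoing one out-shuffle at a time:
12 ← 6 ← 3 ← 13 ← 18 ← ... ← 3 (13 steps).
So the counter now at position 12 started at position 3.

3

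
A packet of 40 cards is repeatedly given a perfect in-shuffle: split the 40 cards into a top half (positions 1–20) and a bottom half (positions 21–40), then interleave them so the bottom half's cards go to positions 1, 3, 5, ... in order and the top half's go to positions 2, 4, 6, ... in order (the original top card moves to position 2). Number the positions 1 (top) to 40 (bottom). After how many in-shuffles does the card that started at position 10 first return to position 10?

20

Follow position 10 under repeated in-shuffles:
10 → 20 → 40 → 39 → 37 → 33 → 25 → 9 → 18 → 36 → 31 → 21 → 1 → 2 → 4 → 8 → 16 → 32 → 23 → 5 → 10
It first returns after 20 in-shuffles.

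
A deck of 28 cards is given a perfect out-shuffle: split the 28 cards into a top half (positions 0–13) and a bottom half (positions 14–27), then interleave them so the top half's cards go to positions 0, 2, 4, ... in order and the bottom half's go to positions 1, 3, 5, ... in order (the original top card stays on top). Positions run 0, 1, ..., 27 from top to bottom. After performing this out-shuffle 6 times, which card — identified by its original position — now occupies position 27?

27

Work backwards from position 27, undoing one out-shuffle at a time:
27 ← 27 ← 27 ← 27 ← 27 ← 27 ← 27
So the card now at position 27 started at position 27.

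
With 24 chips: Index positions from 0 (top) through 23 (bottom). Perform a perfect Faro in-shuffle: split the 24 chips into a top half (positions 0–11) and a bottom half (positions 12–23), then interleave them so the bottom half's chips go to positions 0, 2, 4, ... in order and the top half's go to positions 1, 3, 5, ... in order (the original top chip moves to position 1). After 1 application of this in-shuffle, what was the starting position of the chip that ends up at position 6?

15

Work backwards from position 6, undoing one in-shuffle at a time:
6 ← 15
So the chip now at position 6 started at position 15.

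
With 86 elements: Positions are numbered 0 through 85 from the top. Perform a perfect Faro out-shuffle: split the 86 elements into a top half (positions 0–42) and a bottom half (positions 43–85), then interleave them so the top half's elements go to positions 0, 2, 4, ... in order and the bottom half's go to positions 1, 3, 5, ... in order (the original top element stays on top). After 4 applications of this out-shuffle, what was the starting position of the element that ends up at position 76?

Work backwards from position 76, undoing one out-shuffle at a time:
76 ← 38 ← 19 ← 52 ← 26
So the element now at position 76 started at position 26.

26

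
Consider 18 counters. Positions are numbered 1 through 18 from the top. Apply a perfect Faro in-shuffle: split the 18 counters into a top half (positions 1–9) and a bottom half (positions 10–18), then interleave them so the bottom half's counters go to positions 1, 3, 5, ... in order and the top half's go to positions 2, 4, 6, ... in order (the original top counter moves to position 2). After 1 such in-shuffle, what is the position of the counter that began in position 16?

Track the counter's position through each in-shuffle:
16 → 13

13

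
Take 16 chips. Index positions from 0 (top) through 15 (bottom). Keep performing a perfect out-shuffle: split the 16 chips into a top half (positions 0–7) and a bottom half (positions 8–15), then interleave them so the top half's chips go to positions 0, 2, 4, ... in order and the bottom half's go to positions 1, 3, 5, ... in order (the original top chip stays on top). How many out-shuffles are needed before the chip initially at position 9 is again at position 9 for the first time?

4

Follow position 9 under repeated out-shuffles:
9 → 3 → 6 → 12 → 9
It first returns after 4 out-shuffles.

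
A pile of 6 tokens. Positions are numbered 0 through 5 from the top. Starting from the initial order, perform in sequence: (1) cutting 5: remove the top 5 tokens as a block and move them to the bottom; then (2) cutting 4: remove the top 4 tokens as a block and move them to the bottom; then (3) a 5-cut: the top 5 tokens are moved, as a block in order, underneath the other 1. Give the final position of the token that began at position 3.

1

Track the token from position 3 forward through each operation:
  after op 1 (cut 5): 3 → 4
  after op 2 (cut 4): 4 → 0
  after op 3 (cut 5): 0 → 1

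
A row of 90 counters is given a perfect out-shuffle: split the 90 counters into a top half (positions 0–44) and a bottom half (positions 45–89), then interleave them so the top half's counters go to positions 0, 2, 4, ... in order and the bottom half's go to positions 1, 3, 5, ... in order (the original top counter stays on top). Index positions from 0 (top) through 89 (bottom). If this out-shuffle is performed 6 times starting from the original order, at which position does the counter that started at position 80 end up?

47

Track the counter's position through each out-shuffle:
80 → 71 → 53 → 17 → 34 → 68 → 47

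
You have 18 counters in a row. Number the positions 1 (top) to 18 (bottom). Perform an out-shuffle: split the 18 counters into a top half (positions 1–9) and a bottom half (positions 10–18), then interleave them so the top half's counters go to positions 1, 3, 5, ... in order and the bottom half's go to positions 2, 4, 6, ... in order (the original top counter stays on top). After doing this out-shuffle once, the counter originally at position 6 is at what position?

Track the counter's position through each out-shuffle:
6 → 11

11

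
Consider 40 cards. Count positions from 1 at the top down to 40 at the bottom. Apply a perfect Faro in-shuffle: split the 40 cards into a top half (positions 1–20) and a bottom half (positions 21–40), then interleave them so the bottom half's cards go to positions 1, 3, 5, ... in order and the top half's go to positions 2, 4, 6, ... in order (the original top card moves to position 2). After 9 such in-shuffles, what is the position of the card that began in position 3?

19

Track the card's position through each in-shuffle:
3 → 6 → 12 → 24 → 7 → 14 → 28 → 15 → 30 → 19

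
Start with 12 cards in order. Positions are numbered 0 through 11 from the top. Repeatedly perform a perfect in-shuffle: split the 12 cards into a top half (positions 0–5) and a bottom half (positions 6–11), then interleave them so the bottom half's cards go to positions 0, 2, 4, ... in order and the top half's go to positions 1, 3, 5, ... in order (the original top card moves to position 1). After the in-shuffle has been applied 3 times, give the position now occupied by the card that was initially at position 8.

Track the card's position through each in-shuffle:
8 → 4 → 9 → 6

6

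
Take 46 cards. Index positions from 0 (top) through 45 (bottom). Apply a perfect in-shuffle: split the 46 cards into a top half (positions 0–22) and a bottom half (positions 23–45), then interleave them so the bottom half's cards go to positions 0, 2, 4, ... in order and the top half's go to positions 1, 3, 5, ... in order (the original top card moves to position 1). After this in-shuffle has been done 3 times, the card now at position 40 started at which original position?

Work backwards from position 40, undoing one in-shuffle at a time:
40 ← 43 ← 21 ← 10
So the card now at position 40 started at position 10.

10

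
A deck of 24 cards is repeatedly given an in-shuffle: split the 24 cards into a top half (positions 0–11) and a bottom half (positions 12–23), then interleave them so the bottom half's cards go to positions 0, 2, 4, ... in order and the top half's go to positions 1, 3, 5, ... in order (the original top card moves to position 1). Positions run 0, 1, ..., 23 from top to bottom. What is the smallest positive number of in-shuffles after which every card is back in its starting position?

20

The in-shuffle permutes the 24 positions with cycle lengths [4, 20].
Every card is home exactly when every cycle has completed a whole number of laps, i.e. after lcm(4, 20) = 20 in-shuffles.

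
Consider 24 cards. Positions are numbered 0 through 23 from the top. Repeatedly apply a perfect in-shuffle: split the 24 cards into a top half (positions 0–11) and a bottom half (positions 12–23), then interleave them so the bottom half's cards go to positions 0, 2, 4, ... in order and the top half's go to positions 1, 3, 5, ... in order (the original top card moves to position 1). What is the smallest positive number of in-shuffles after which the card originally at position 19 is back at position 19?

4

Follow position 19 under repeated in-shuffles:
19 → 14 → 4 → 9 → 19
It first returns after 4 in-shuffles.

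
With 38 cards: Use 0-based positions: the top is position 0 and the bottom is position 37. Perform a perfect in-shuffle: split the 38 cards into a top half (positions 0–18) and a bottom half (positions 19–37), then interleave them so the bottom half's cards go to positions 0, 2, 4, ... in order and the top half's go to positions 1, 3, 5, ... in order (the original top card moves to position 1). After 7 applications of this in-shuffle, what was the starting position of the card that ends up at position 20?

8

Work backwards from position 20, undoing one in-shuffle at a time:
20 ← 29 ← 14 ← 26 ← 32 ← 35 ← 17 ← 8
So the card now at position 20 started at position 8.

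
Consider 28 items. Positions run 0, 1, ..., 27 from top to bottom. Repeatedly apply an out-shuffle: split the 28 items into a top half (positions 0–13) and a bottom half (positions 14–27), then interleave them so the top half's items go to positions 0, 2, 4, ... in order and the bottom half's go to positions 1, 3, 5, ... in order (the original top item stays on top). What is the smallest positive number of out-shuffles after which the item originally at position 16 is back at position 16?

18

Follow position 16 under repeated out-shuffles:
16 → 5 → 10 → 20 → 13 → 26 → 25 → 23 → 19 → 11 → 22 → 17 → 7 → 14 → 1 → 2 → 4 → 8 → 16
It first returns after 18 out-shuffles.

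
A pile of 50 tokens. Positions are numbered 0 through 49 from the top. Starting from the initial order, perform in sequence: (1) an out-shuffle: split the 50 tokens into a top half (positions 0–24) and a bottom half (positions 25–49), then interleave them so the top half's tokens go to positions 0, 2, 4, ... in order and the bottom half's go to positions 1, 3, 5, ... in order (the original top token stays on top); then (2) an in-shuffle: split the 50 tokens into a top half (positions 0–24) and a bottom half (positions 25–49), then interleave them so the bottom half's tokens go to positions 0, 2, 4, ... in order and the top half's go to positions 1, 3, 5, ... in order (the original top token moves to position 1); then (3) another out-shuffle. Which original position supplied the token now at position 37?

35

Undo the operations in reverse order, starting from position 37:
  undo op 3 (out-shuffle, from bottom half): 37 ← 43
  undo op 2 (in-shuffle, from top half): 43 ← 21
  undo op 1 (out-shuffle, from bottom half): 21 ← 35
So the token at position 37 came from original position 35.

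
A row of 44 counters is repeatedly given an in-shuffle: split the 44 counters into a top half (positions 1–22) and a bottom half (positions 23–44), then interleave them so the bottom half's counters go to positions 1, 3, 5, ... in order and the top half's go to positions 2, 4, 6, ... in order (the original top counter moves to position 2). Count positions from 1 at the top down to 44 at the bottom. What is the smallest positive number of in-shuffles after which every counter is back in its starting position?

The in-shuffle permutes the 44 positions with cycle lengths [2, 4, 4, 4, 6, 12, 12].
Every counter is home exactly when every cycle has completed a whole number of laps, i.e. after lcm(2, 4, 6, 12) = 12 in-shuffles.

12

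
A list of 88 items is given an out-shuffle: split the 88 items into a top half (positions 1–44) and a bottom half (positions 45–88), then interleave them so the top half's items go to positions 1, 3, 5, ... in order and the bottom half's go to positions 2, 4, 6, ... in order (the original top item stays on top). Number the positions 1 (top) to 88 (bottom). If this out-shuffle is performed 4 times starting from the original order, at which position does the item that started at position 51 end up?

18

Track the item's position through each out-shuffle:
51 → 14 → 27 → 53 → 18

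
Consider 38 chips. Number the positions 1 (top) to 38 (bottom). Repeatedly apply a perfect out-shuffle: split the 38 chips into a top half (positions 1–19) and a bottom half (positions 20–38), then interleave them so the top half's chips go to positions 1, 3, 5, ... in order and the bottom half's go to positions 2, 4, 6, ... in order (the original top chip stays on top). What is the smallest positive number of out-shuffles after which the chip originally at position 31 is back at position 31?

36

Follow position 31 under repeated out-shuffles:
31 → 24 → 10 → 19 → 37 → 36 → 34 → 30 → ... → 31 (length 36)
It first returns after 36 out-shuffles.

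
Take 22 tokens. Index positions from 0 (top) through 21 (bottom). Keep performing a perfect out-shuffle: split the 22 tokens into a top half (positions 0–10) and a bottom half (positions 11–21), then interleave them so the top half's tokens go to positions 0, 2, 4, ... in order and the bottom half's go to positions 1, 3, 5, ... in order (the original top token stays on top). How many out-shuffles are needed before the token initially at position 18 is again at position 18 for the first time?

Follow position 18 under repeated out-shuffles:
18 → 15 → 9 → 18
It first returns after 3 out-shuffles.

3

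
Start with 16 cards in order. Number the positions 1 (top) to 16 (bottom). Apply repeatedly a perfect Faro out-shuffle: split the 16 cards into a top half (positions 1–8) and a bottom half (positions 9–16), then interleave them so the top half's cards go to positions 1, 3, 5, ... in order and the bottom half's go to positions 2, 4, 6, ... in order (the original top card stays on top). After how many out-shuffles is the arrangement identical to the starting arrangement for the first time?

The out-shuffle permutes the 16 positions with cycle lengths [1, 1, 2, 4, 4, 4].
Every card is home exactly when every cycle has completed a whole number of laps, i.e. after lcm(1, 2, 4) = 4 out-shuffles.

4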